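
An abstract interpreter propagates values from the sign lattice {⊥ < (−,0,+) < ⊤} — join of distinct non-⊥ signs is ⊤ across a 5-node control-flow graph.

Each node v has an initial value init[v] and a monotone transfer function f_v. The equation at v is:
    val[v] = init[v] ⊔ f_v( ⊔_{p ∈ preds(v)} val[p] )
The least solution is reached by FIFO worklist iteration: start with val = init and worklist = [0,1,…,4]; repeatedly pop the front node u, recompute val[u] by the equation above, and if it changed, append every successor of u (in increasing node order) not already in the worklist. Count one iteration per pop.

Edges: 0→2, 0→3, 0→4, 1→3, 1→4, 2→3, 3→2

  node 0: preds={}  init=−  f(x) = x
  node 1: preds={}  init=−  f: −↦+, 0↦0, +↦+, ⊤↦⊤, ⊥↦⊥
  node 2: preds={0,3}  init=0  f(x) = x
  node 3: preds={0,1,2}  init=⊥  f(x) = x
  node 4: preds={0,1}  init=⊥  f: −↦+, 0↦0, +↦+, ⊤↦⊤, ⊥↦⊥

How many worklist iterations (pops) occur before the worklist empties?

Trace (6 dequeues):
  [1] u=0 | in ⊥ | out − | ==
  [2] u=1 | in ⊥ | out − | ==
  [3] u=2 | in − | out ⊤ | prev 0 | push {}
  [4] u=3 | in ⊤ | out ⊤ | prev ⊥ | push {2}
  [5] u=4 | in − | out + | prev ⊥ | push {}
  [6] u=2 | in ⊤ | out ⊤ | ==

Converged values:
  [0] −
  [1] −
  [2] ⊤
  [3] ⊤
  [4] +

6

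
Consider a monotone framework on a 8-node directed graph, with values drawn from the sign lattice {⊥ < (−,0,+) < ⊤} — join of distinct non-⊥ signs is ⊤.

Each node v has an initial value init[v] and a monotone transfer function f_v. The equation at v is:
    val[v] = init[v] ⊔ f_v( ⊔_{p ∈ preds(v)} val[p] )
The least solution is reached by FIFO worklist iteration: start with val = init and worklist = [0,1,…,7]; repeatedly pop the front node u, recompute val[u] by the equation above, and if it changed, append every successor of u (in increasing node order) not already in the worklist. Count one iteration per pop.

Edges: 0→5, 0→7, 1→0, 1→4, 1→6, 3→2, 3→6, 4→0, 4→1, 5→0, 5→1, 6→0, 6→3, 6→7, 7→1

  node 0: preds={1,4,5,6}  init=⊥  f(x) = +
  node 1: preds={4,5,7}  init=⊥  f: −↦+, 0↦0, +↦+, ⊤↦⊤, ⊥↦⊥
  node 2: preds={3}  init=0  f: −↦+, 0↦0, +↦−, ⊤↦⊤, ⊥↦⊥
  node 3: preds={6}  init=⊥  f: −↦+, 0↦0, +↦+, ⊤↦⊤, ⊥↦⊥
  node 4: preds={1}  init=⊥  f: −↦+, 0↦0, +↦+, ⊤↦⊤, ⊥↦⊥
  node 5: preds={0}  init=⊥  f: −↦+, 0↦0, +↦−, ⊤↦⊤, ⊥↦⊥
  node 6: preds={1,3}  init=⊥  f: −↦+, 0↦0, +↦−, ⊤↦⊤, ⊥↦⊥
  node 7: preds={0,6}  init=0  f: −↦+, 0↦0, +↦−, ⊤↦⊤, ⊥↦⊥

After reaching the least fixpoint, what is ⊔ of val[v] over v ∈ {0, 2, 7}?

⊤

Worklist (21 pops):
  #1 pop 0: in=⊥ → + (was ⊥); enqueue []
  #2 pop 1: in=0 → 0 (was ⊥); enqueue [0]
  #3 pop 2: in=⊥ → 0 (no change)
  #4 pop 3: in=⊥ → ⊥ (no change)
  #5 pop 4: in=0 → 0 (was ⊥); enqueue [1]
  #6 pop 5: in=+ → − (was ⊥); enqueue []
  #7 pop 6: in=0 → 0 (was ⊥); enqueue [3]
  #8 pop 7: in=⊤ → ⊤ (was 0); enqueue []
  #9 pop 0: in=⊤ → + (no change)
  #10 pop 1: in=⊤ → ⊤ (was 0); enqueue [0,4,6]
  #11 pop 3: in=0 → 0 (was ⊥); enqueue [2]
  #12 pop 0: in=⊤ → + (no change)
  #13 pop 4: in=⊤ → ⊤ (was 0); enqueue [0,1]
  #14 pop 6: in=⊤ → ⊤ (was 0); enqueue [3,7]
  #15 pop 2: in=0 → 0 (no change)
  #16 pop 0: in=⊤ → + (no change)
  #17 pop 1: in=⊤ → ⊤ (no change)
  #18 pop 3: in=⊤ → ⊤ (was 0); enqueue [2,6]
  #19 pop 7: in=⊤ → ⊤ (no change)
  #20 pop 2: in=⊤ → ⊤ (was 0); enqueue []
  #21 pop 6: in=⊤ → ⊤ (no change)

Fixpoint:
  val[0] = +
  val[1] = ⊤
  val[2] = ⊤
  val[3] = ⊤
  val[4] = ⊤
  val[5] = −
  val[6] = ⊤
  val[7] = ⊤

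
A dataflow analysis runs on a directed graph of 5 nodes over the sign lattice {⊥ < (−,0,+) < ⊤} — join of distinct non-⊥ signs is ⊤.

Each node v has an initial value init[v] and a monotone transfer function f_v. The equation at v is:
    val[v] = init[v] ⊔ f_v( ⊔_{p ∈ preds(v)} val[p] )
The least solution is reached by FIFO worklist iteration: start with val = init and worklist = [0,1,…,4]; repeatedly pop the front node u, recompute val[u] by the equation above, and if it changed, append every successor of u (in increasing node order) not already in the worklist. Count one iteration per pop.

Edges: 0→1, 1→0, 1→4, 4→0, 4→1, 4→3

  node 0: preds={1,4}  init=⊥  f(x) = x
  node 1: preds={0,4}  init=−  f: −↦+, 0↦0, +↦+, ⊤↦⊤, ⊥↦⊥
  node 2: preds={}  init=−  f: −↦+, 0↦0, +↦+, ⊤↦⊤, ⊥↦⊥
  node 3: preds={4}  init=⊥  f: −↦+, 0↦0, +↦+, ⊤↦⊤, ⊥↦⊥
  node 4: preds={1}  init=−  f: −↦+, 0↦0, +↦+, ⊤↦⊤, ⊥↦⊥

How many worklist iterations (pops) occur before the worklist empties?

Worklist (8 pops):
  #1 pop 0: in=− → − (was ⊥); enqueue []
  #2 pop 1: in=− → ⊤ (was −); enqueue [0]
  #3 pop 2: in=⊥ → − (no change)
  #4 pop 3: in=− → + (was ⊥); enqueue []
  #5 pop 4: in=⊤ → ⊤ (was −); enqueue [1,3]
  #6 pop 0: in=⊤ → ⊤ (was −); enqueue []
  #7 pop 1: in=⊤ → ⊤ (no change)
  #8 pop 3: in=⊤ → ⊤ (was +); enqueue []

Fixpoint:
  val[0] = ⊤
  val[1] = ⊤
  val[2] = −
  val[3] = ⊤
  val[4] = ⊤

8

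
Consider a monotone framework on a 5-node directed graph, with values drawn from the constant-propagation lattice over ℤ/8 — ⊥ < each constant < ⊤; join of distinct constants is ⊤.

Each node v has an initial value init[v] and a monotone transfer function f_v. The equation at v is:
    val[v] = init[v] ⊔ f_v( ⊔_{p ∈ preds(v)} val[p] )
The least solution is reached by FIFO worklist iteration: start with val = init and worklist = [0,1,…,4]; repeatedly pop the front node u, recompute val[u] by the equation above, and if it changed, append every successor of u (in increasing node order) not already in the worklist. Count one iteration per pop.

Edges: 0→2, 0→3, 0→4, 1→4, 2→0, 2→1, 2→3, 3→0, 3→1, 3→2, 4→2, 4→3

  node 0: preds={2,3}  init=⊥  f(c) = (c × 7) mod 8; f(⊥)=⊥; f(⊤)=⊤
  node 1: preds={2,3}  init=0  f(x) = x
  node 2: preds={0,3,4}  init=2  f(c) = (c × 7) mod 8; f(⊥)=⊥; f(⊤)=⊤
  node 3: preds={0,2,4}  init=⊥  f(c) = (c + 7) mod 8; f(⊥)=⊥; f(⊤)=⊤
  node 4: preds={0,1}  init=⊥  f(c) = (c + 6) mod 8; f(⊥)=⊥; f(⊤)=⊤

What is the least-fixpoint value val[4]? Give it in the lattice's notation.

Iteration log — 12 steps:
  step 1. node 0  ⊔preds=2  new=6  old=⊥  +wl: 
  step 2. node 1  ⊔preds=2  new=⊤  old=0  +wl: 
  step 3. node 2  ⊔preds=6  new=2  stable
  step 4. node 3  ⊔preds=⊤  new=⊤  old=⊥  +wl: 0,1,2
  step 5. node 4  ⊔preds=⊤  new=⊤  old=⊥  +wl: 3
  step 6. node 0  ⊔preds=⊤  new=⊤  old=6  +wl: 4
  step 7. node 1  ⊔preds=⊤  new=⊤  stable
  step 8. node 2  ⊔preds=⊤  new=⊤  old=2  +wl: 0,1
  step 9. node 3  ⊔preds=⊤  new=⊤  stable
  step 10. node 4  ⊔preds=⊤  new=⊤  stable
  step 11. node 0  ⊔preds=⊤  new=⊤  stable
  step 12. node 1  ⊔preds=⊤  new=⊤  stable

Least fixpoint reached:
  node 0: ⊤
  node 1: ⊤
  node 2: ⊤
  node 3: ⊤
  node 4: ⊤

⊤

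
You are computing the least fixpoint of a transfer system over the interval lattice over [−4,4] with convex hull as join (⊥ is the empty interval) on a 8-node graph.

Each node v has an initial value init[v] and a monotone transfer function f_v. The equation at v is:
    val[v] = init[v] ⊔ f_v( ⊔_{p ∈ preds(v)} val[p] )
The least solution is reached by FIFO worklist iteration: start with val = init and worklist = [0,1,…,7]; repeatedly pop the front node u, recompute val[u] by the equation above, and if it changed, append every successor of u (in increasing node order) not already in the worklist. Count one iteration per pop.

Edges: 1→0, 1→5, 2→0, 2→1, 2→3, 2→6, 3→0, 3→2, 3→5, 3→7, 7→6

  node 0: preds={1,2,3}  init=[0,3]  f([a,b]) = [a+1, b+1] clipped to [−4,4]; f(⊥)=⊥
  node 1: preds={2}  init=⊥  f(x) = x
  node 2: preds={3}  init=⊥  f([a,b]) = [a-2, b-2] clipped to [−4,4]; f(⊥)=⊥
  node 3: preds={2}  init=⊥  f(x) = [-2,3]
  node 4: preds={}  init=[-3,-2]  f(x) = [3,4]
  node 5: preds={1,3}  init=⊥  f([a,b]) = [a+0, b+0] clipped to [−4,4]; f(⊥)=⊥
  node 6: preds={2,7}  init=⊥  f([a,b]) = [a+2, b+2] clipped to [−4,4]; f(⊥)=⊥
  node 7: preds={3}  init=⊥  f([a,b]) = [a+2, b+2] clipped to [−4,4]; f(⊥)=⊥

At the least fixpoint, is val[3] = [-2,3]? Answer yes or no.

Worklist (16 pops):
  #1 pop 0: in=⊥ → [0,3] (no change)
  #2 pop 1: in=⊥ → ⊥ (no change)
  #3 pop 2: in=⊥ → ⊥ (no change)
  #4 pop 3: in=⊥ → [-2,3] (was ⊥); enqueue [0,2]
  #5 pop 4: in=⊥ → [-3,4] (was [-3,-2]); enqueue []
  #6 pop 5: in=[-2,3] → [-2,3] (was ⊥); enqueue []
  #7 pop 6: in=⊥ → ⊥ (no change)
  #8 pop 7: in=[-2,3] → [0,4] (was ⊥); enqueue [6]
  #9 pop 0: in=[-2,3] → [-1,4] (was [0,3]); enqueue []
  #10 pop 2: in=[-2,3] → [-4,1] (was ⊥); enqueue [0,1,3]
  #11 pop 6: in=[-4,4] → [-2,4] (was ⊥); enqueue []
  #12 pop 0: in=[-4,3] → [-3,4] (was [-1,4]); enqueue []
  #13 pop 1: in=[-4,1] → [-4,1] (was ⊥); enqueue [0,5]
  #14 pop 3: in=[-4,1] → [-2,3] (no change)
  #15 pop 0: in=[-4,3] → [-3,4] (no change)
  #16 pop 5: in=[-4,3] → [-4,3] (was [-2,3]); enqueue []

Fixpoint:
  val[0] = [-3,4]
  val[1] = [-4,1]
  val[2] = [-4,1]
  val[3] = [-2,3]
  val[4] = [-3,4]
  val[5] = [-4,3]
  val[6] = [-2,4]
  val[7] = [0,4]

yes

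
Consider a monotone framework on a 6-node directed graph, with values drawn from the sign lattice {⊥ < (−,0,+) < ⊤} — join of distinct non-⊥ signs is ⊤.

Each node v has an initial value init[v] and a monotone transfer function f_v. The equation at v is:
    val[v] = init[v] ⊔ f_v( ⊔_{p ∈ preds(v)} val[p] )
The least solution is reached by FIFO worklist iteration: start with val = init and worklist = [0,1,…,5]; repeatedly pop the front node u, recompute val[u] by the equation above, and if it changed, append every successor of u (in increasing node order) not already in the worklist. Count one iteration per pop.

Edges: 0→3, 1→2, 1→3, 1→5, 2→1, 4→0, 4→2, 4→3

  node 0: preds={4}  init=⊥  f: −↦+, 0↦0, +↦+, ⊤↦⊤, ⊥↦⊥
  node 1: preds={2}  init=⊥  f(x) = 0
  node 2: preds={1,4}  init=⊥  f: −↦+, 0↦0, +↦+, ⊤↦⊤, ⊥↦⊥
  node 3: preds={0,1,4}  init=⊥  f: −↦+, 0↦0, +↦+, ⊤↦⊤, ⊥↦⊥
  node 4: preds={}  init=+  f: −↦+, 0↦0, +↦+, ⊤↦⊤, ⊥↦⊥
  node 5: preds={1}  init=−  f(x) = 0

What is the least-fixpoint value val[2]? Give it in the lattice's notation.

⊤

Iteration log — 7 steps:
  step 1. node 0  ⊔preds=+  new=+  old=⊥  +wl: 
  step 2. node 1  ⊔preds=⊥  new=0  old=⊥  +wl: 
  step 3. node 2  ⊔preds=⊤  new=⊤  old=⊥  +wl: 1
  step 4. node 3  ⊔preds=⊤  new=⊤  old=⊥  +wl: 
  step 5. node 4  ⊔preds=⊥  new=+  stable
  step 6. node 5  ⊔preds=0  new=⊤  old=−  +wl: 
  step 7. node 1  ⊔preds=⊤  new=0  stable

Least fixpoint reached:
  node 0: +
  node 1: 0
  node 2: ⊤
  node 3: ⊤
  node 4: +
  node 5: ⊤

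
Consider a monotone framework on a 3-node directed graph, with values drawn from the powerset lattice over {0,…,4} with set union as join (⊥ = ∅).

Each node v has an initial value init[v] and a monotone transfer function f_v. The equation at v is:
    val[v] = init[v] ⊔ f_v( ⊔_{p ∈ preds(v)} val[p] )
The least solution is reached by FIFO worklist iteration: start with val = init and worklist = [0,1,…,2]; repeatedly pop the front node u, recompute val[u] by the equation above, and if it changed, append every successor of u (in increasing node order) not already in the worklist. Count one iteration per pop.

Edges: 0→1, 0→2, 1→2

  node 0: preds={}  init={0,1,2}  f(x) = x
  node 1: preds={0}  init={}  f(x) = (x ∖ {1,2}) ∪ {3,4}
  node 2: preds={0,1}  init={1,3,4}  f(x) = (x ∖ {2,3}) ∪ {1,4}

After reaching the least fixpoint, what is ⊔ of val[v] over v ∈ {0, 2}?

{0,1,2,3,4}

Iteration log — 3 steps:
  step 1. node 0  ⊔preds={}  new={0,1,2}  stable
  step 2. node 1  ⊔preds={0,1,2}  new={0,3,4}  old={}  +wl: 
  step 3. node 2  ⊔preds={0,1,2,3,4}  new={0,1,3,4}  old={1,3,4}  +wl: 

Least fixpoint reached:
  node 0: {0,1,2}
  node 1: {0,3,4}
  node 2: {0,1,3,4}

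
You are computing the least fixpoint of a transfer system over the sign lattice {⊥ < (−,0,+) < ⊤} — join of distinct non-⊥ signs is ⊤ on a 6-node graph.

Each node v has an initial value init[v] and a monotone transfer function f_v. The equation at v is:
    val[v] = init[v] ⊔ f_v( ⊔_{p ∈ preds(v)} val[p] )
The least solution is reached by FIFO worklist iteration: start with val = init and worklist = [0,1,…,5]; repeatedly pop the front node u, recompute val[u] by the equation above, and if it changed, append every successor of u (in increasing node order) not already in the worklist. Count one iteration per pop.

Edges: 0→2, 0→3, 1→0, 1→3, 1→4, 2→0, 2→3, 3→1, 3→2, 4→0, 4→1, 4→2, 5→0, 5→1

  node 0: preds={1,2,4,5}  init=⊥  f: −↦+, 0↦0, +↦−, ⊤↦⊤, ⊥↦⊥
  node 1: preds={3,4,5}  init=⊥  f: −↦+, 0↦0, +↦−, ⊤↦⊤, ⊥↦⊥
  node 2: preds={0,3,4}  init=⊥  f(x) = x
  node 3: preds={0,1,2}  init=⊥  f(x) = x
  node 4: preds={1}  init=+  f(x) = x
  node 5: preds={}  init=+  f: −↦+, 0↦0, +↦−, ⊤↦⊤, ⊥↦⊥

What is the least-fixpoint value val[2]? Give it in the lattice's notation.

Trace (12 dequeues):
  [1] u=0 | in + | out − | prev ⊥ | push {}
  [2] u=1 | in + | out − | prev ⊥ | push {0}
  [3] u=2 | in ⊤ | out ⊤ | prev ⊥ | push {}
  [4] u=3 | in ⊤ | out ⊤ | prev ⊥ | push {1,2}
  [5] u=4 | in − | out ⊤ | prev + | push {}
  [6] u=5 | in ⊥ | out + | ==
  [7] u=0 | in ⊤ | out ⊤ | prev − | push {3}
  [8] u=1 | in ⊤ | out ⊤ | prev − | push {0,4}
  [9] u=2 | in ⊤ | out ⊤ | ==
  [10] u=3 | in ⊤ | out ⊤ | ==
  [11] u=0 | in ⊤ | out ⊤ | ==
  [12] u=4 | in ⊤ | out ⊤ | ==

Converged values:
  [0] ⊤
  [1] ⊤
  [2] ⊤
  [3] ⊤
  [4] ⊤
  [5] +

⊤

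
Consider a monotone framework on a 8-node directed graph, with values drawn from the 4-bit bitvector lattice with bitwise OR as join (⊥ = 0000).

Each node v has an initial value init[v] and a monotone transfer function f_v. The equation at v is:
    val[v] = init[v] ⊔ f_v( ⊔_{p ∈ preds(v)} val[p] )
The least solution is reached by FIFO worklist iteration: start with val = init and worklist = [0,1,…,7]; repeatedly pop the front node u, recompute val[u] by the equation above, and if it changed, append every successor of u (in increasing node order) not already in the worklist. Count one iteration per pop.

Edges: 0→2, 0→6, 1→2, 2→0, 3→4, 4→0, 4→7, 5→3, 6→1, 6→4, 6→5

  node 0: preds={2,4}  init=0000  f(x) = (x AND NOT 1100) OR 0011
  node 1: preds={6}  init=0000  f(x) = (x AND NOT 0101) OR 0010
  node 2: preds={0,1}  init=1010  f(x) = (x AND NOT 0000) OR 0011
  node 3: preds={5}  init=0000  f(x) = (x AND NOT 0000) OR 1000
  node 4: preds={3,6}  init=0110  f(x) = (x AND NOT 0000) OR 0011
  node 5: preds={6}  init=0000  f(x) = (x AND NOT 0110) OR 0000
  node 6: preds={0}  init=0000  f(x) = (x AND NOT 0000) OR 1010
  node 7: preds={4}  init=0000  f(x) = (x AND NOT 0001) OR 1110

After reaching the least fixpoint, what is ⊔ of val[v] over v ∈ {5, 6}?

1011

Worklist (15 pops):
  #1 pop 0: in=1110 → 0011 (was 0000); enqueue []
  #2 pop 1: in=0000 → 0010 (was 0000); enqueue []
  #3 pop 2: in=0011 → 1011 (was 1010); enqueue [0]
  #4 pop 3: in=0000 → 1000 (was 0000); enqueue []
  #5 pop 4: in=1000 → 1111 (was 0110); enqueue []
  #6 pop 5: in=0000 → 0000 (no change)
  #7 pop 6: in=0011 → 1011 (was 0000); enqueue [1,4,5]
  #8 pop 7: in=1111 → 1110 (was 0000); enqueue []
  #9 pop 0: in=1111 → 0011 (no change)
  #10 pop 1: in=1011 → 1010 (was 0010); enqueue [2]
  #11 pop 4: in=1011 → 1111 (no change)
  #12 pop 5: in=1011 → 1001 (was 0000); enqueue [3]
  #13 pop 2: in=1011 → 1011 (no change)
  #14 pop 3: in=1001 → 1001 (was 1000); enqueue [4]
  #15 pop 4: in=1011 → 1111 (no change)

Fixpoint:
  val[0] = 0011
  val[1] = 1010
  val[2] = 1011
  val[3] = 1001
  val[4] = 1111
  val[5] = 1001
  val[6] = 1011
  val[7] = 1110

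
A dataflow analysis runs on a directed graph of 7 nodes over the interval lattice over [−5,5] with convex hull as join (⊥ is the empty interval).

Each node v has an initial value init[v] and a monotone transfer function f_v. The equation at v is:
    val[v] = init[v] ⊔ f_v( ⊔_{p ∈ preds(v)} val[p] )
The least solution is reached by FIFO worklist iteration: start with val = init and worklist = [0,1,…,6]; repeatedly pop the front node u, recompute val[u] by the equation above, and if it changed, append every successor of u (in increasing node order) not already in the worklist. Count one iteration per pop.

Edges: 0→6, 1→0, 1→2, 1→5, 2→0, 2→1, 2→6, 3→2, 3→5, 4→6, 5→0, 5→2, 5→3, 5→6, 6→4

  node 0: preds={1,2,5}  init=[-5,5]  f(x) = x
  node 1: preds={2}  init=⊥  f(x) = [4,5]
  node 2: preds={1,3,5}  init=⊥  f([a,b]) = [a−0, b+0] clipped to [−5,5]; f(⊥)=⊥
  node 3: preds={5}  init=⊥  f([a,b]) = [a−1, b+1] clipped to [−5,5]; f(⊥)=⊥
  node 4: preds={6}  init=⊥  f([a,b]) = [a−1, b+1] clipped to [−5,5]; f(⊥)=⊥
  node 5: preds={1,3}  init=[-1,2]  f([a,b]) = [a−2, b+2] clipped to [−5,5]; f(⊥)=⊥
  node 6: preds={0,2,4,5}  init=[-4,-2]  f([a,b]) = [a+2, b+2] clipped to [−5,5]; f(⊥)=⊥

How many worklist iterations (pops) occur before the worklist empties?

22

Trace (22 dequeues):
  [1] u=0 | in [-1,2] | out [-5,5] | ==
  [2] u=1 | in ⊥ | out [4,5] | prev ⊥ | push {0}
  [3] u=2 | in [-1,5] | out [-1,5] | prev ⊥ | push {1}
  [4] u=3 | in [-1,2] | out [-2,3] | prev ⊥ | push {2}
  [5] u=4 | in [-4,-2] | out [-5,-1] | prev ⊥ | push {}
  [6] u=5 | in [-2,5] | out [-4,5] | prev [-1,2] | push {3}
  [7] u=6 | in [-5,5] | out [-4,5] | prev [-4,-2] | push {4}
  [8] u=0 | in [-4,5] | out [-5,5] | ==
  [9] u=1 | in [-1,5] | out [4,5] | ==
  [10] u=2 | in [-4,5] | out [-4,5] | prev [-1,5] | push {0,1,6}
  [11] u=3 | in [-4,5] | out [-5,5] | prev [-2,3] | push {2,5}
  [12] u=4 | in [-4,5] | out [-5,5] | prev [-5,-1] | push {}
  [13] u=0 | in [-4,5] | out [-5,5] | ==
  [14] u=1 | in [-4,5] | out [4,5] | ==
  [15] u=6 | in [-5,5] | out [-4,5] | ==
  [16] u=2 | in [-5,5] | out [-5,5] | prev [-4,5] | push {0,1,6}
  [17] u=5 | in [-5,5] | out [-5,5] | prev [-4,5] | push {2,3}
  [18] u=0 | in [-5,5] | out [-5,5] | ==
  [19] u=1 | in [-5,5] | out [4,5] | ==
  [20] u=6 | in [-5,5] | out [-4,5] | ==
  [21] u=2 | in [-5,5] | out [-5,5] | ==
  [22] u=3 | in [-5,5] | out [-5,5] | ==

Converged values:
  [0] [-5,5]
  [1] [4,5]
  [2] [-5,5]
  [3] [-5,5]
  [4] [-5,5]
  [5] [-5,5]
  [6] [-4,5]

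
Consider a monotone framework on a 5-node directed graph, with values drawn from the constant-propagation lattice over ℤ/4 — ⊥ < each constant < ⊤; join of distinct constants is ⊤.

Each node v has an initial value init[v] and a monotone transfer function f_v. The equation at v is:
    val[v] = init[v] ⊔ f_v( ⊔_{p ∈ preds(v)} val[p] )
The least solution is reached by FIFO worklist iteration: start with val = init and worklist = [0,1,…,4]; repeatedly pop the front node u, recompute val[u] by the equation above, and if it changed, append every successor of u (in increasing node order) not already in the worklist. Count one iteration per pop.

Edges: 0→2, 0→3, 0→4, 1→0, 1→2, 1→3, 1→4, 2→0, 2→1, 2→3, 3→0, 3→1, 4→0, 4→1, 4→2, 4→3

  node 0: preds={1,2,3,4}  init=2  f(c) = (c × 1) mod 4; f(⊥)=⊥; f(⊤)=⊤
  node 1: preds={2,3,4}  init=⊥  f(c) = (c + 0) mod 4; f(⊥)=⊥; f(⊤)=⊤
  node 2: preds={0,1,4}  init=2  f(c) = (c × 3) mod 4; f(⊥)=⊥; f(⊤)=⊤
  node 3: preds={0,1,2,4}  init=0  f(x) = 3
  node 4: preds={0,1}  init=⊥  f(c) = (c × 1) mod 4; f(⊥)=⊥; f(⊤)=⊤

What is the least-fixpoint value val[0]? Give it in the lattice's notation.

⊤

Iteration log — 9 steps:
  step 1. node 0  ⊔preds=⊤  new=⊤  old=2  +wl: 
  step 2. node 1  ⊔preds=⊤  new=⊤  old=⊥  +wl: 0
  step 3. node 2  ⊔preds=⊤  new=⊤  old=2  +wl: 1
  step 4. node 3  ⊔preds=⊤  new=⊤  old=0  +wl: 
  step 5. node 4  ⊔preds=⊤  new=⊤  old=⊥  +wl: 2,3
  step 6. node 0  ⊔preds=⊤  new=⊤  stable
  step 7. node 1  ⊔preds=⊤  new=⊤  stable
  step 8. node 2  ⊔preds=⊤  new=⊤  stable
  step 9. node 3  ⊔preds=⊤  new=⊤  stable

Least fixpoint reached:
  node 0: ⊤
  node 1: ⊤
  node 2: ⊤
  node 3: ⊤
  node 4: ⊤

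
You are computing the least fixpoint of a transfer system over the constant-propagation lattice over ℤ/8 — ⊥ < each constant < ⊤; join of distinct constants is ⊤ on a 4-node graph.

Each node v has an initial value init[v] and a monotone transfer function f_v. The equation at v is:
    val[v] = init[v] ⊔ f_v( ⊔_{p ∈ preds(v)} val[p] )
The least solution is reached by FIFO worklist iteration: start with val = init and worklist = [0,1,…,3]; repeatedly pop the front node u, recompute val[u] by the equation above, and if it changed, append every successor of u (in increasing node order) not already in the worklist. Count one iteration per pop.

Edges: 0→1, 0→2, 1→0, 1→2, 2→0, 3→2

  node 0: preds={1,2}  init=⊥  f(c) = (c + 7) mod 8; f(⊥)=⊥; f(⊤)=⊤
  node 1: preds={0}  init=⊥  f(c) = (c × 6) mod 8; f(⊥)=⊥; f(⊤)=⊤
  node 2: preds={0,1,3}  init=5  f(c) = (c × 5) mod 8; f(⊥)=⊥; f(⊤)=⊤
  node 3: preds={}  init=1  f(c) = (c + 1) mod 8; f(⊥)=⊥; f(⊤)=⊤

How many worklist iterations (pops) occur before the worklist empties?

Iteration log — 8 steps:
  step 1. node 0  ⊔preds=5  new=4  old=⊥  +wl: 
  step 2. node 1  ⊔preds=4  new=0  old=⊥  +wl: 0
  step 3. node 2  ⊔preds=⊤  new=⊤  old=5  +wl: 
  step 4. node 3  ⊔preds=⊥  new=1  stable
  step 5. node 0  ⊔preds=⊤  new=⊤  old=4  +wl: 1,2
  step 6. node 1  ⊔preds=⊤  new=⊤  old=0  +wl: 0
  step 7. node 2  ⊔preds=⊤  new=⊤  stable
  step 8. node 0  ⊔preds=⊤  new=⊤  stable

Least fixpoint reached:
  node 0: ⊤
  node 1: ⊤
  node 2: ⊤
  node 3: 1

8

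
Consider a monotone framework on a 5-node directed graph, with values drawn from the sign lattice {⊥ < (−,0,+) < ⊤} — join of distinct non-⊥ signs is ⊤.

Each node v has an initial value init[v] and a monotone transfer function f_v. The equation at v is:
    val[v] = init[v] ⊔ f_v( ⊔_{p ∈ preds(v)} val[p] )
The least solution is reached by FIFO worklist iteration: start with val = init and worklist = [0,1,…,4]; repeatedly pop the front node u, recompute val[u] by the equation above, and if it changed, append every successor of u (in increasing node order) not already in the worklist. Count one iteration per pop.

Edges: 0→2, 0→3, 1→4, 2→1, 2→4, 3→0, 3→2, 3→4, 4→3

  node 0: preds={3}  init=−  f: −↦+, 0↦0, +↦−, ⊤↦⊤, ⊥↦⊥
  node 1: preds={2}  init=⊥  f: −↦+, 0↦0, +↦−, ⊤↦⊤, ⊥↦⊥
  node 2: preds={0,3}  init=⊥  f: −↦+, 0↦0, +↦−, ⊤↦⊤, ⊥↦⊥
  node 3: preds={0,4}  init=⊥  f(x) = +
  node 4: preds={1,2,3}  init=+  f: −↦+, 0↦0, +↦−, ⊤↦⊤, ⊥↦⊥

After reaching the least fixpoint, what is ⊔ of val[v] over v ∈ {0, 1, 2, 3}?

⊤

Trace (12 dequeues):
  [1] u=0 | in ⊥ | out − | ==
  [2] u=1 | in ⊥ | out ⊥ | ==
  [3] u=2 | in − | out + | prev ⊥ | push {1}
  [4] u=3 | in ⊤ | out + | prev ⊥ | push {0,2}
  [5] u=4 | in + | out ⊤ | prev + | push {3}
  [6] u=1 | in + | out − | prev ⊥ | push {4}
  [7] u=0 | in + | out − | ==
  [8] u=2 | in ⊤ | out ⊤ | prev + | push {1}
  [9] u=3 | in ⊤ | out + | ==
  [10] u=4 | in ⊤ | out ⊤ | ==
  [11] u=1 | in ⊤ | out ⊤ | prev − | push {4}
  [12] u=4 | in ⊤ | out ⊤ | ==

Converged values:
  [0] −
  [1] ⊤
  [2] ⊤
  [3] +
  [4] ⊤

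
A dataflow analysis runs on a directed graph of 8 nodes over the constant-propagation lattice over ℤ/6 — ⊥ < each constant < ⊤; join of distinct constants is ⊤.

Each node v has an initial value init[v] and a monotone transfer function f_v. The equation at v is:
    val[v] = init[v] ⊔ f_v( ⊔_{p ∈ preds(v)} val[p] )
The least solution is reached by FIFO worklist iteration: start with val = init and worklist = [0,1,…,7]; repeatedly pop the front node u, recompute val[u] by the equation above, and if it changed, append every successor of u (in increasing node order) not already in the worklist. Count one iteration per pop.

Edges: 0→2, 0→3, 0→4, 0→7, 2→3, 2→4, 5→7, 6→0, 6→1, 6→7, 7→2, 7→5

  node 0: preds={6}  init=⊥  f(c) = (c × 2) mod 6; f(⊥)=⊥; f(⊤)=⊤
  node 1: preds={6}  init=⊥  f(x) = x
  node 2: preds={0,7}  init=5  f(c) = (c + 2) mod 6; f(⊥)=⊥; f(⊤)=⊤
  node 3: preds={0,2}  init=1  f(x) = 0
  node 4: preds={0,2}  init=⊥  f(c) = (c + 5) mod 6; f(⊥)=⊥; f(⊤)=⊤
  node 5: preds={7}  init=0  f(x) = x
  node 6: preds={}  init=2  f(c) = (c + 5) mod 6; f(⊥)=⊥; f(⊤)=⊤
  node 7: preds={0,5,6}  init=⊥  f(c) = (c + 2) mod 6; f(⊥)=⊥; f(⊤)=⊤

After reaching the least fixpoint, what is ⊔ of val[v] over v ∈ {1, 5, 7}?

Iteration log — 11 steps:
  step 1. node 0  ⊔preds=2  new=4  old=⊥  +wl: 
  step 2. node 1  ⊔preds=2  new=2  old=⊥  +wl: 
  step 3. node 2  ⊔preds=4  new=⊤  old=5  +wl: 
  step 4. node 3  ⊔preds=⊤  new=⊤  old=1  +wl: 
  step 5. node 4  ⊔preds=⊤  new=⊤  old=⊥  +wl: 
  step 6. node 5  ⊔preds=⊥  new=0  stable
  step 7. node 6  ⊔preds=⊥  new=2  stable
  step 8. node 7  ⊔preds=⊤  new=⊤  old=⊥  +wl: 2,5
  step 9. node 2  ⊔preds=⊤  new=⊤  stable
  step 10. node 5  ⊔preds=⊤  new=⊤  old=0  +wl: 7
  step 11. node 7  ⊔preds=⊤  new=⊤  stable

Least fixpoint reached:
  node 0: 4
  node 1: 2
  node 2: ⊤
  node 3: ⊤
  node 4: ⊤
  node 5: ⊤
  node 6: 2
  node 7: ⊤

⊤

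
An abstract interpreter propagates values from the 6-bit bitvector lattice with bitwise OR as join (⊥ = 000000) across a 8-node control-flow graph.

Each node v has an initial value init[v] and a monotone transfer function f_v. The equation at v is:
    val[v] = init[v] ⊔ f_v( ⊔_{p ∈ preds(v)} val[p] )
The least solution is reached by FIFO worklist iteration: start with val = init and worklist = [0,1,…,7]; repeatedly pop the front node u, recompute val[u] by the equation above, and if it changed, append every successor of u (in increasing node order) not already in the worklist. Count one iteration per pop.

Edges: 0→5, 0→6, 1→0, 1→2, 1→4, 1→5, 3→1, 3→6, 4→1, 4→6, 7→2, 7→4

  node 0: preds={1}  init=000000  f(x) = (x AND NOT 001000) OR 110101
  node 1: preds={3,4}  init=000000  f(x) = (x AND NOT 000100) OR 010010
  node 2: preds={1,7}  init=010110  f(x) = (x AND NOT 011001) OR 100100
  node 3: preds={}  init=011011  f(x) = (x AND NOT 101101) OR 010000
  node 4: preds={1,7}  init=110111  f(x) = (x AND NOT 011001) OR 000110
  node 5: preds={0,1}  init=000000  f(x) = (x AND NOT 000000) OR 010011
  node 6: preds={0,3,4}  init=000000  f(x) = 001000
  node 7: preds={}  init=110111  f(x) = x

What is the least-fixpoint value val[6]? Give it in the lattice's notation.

001000

Iteration log — 11 steps:
  step 1. node 0  ⊔preds=000000  new=110101  old=000000  +wl: 
  step 2. node 1  ⊔preds=111111  new=111011  old=000000  +wl: 0
  step 3. node 2  ⊔preds=111111  new=110110  old=010110  +wl: 
  step 4. node 3  ⊔preds=000000  new=011011  stable
  step 5. node 4  ⊔preds=111111  new=110111  stable
  step 6. node 5  ⊔preds=111111  new=111111  old=000000  +wl: 
  step 7. node 6  ⊔preds=111111  new=001000  old=000000  +wl: 
  step 8. node 7  ⊔preds=000000  new=110111  stable
  step 9. node 0  ⊔preds=111011  new=110111  old=110101  +wl: 5,6
  step 10. node 5  ⊔preds=111111  new=111111  stable
  step 11. node 6  ⊔preds=111111  new=001000  stable

Least fixpoint reached:
  node 0: 110111
  node 1: 111011
  node 2: 110110
  node 3: 011011
  node 4: 110111
  node 5: 111111
  node 6: 001000
  node 7: 110111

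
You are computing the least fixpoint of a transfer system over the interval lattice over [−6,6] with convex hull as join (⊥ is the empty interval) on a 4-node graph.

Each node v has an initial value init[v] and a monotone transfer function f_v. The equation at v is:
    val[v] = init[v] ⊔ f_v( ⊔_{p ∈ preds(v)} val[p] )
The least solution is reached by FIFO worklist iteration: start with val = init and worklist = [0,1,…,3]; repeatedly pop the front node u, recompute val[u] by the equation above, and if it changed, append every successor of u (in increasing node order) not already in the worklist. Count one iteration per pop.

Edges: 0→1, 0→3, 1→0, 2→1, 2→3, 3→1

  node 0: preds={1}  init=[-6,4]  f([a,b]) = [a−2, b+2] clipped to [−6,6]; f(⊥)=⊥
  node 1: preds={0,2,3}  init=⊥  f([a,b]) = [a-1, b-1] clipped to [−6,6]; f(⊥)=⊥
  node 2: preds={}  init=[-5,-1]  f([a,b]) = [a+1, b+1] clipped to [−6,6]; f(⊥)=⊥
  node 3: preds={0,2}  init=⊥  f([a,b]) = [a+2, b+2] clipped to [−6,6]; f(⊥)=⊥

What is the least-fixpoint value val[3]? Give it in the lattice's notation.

[-4,6]

Worklist (10 pops):
  #1 pop 0: in=⊥ → [-6,4] (no change)
  #2 pop 1: in=[-6,4] → [-6,3] (was ⊥); enqueue [0]
  #3 pop 2: in=⊥ → [-5,-1] (no change)
  #4 pop 3: in=[-6,4] → [-4,6] (was ⊥); enqueue [1]
  #5 pop 0: in=[-6,3] → [-6,5] (was [-6,4]); enqueue [3]
  #6 pop 1: in=[-6,6] → [-6,5] (was [-6,3]); enqueue [0]
  #7 pop 3: in=[-6,5] → [-4,6] (no change)
  #8 pop 0: in=[-6,5] → [-6,6] (was [-6,5]); enqueue [1,3]
  #9 pop 1: in=[-6,6] → [-6,5] (no change)
  #10 pop 3: in=[-6,6] → [-4,6] (no change)

Fixpoint:
  val[0] = [-6,6]
  val[1] = [-6,5]
  val[2] = [-5,-1]
  val[3] = [-4,6]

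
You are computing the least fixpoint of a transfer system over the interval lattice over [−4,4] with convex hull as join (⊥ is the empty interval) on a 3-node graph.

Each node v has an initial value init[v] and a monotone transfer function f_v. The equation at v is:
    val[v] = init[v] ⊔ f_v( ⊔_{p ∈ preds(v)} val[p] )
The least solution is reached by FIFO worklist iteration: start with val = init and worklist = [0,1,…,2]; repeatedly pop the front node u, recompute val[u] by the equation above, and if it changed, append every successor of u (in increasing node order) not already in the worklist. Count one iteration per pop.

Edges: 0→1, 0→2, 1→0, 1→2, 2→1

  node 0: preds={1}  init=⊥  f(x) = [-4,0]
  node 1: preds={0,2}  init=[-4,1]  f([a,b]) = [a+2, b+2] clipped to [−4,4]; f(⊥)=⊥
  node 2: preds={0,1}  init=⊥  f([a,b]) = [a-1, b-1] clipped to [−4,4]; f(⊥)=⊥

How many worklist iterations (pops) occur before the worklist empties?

11

Iteration log — 11 steps:
  step 1. node 0  ⊔preds=[-4,1]  new=[-4,0]  old=⊥  +wl: 
  step 2. node 1  ⊔preds=[-4,0]  new=[-4,2]  old=[-4,1]  +wl: 0
  step 3. node 2  ⊔preds=[-4,2]  new=[-4,1]  old=⊥  +wl: 1
  step 4. node 0  ⊔preds=[-4,2]  new=[-4,0]  stable
  step 5. node 1  ⊔preds=[-4,1]  new=[-4,3]  old=[-4,2]  +wl: 0,2
  step 6. node 0  ⊔preds=[-4,3]  new=[-4,0]  stable
  step 7. node 2  ⊔preds=[-4,3]  new=[-4,2]  old=[-4,1]  +wl: 1
  step 8. node 1  ⊔preds=[-4,2]  new=[-4,4]  old=[-4,3]  +wl: 0,2
  step 9. node 0  ⊔preds=[-4,4]  new=[-4,0]  stable
  step 10. node 2  ⊔preds=[-4,4]  new=[-4,3]  old=[-4,2]  +wl: 1
  step 11. node 1  ⊔preds=[-4,3]  new=[-4,4]  stable

Least fixpoint reached:
  node 0: [-4,0]
  node 1: [-4,4]
  node 2: [-4,3]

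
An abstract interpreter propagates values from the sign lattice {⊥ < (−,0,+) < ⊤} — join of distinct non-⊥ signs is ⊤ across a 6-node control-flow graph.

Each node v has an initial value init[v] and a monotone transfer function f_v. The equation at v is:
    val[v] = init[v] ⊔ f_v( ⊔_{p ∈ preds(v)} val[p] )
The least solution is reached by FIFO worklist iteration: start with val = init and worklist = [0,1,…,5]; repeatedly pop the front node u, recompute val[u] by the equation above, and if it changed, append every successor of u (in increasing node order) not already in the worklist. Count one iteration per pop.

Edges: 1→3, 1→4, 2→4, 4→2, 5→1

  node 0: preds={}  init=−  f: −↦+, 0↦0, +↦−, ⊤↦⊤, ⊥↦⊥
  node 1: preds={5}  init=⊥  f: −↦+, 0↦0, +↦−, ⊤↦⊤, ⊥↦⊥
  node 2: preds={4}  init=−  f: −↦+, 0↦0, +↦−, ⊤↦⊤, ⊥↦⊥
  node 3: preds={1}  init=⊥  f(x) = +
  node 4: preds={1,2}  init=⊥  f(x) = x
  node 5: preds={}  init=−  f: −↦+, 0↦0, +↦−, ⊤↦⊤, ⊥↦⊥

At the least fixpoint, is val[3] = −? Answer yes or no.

no

Trace (8 dequeues):
  [1] u=0 | in ⊥ | out − | ==
  [2] u=1 | in − | out + | prev ⊥ | push {}
  [3] u=2 | in ⊥ | out − | ==
  [4] u=3 | in + | out + | prev ⊥ | push {}
  [5] u=4 | in ⊤ | out ⊤ | prev ⊥ | push {2}
  [6] u=5 | in ⊥ | out − | ==
  [7] u=2 | in ⊤ | out ⊤ | prev − | push {4}
  [8] u=4 | in ⊤ | out ⊤ | ==

Converged values:
  [0] −
  [1] +
  [2] ⊤
  [3] +
  [4] ⊤
  [5] −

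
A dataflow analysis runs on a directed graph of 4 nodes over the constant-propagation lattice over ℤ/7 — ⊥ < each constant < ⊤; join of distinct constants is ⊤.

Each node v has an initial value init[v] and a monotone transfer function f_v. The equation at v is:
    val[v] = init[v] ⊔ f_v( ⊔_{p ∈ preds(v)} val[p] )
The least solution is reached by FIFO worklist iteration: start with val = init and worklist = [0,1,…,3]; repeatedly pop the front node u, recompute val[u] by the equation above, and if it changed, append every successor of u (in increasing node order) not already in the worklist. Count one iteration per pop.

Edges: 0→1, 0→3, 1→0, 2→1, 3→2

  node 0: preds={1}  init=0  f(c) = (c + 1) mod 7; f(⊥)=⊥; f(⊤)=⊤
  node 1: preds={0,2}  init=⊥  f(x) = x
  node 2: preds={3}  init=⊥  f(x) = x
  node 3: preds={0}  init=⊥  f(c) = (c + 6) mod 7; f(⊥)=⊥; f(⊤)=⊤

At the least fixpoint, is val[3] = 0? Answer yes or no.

Iteration log — 11 steps:
  step 1. node 0  ⊔preds=⊥  new=0  stable
  step 2. node 1  ⊔preds=0  new=0  old=⊥  +wl: 0
  step 3. node 2  ⊔preds=⊥  new=⊥  stable
  step 4. node 3  ⊔preds=0  new=6  old=⊥  +wl: 2
  step 5. node 0  ⊔preds=0  new=⊤  old=0  +wl: 1,3
  step 6. node 2  ⊔preds=6  new=6  old=⊥  +wl: 
  step 7. node 1  ⊔preds=⊤  new=⊤  old=0  +wl: 0
  step 8. node 3  ⊔preds=⊤  new=⊤  old=6  +wl: 2
  step 9. node 0  ⊔preds=⊤  new=⊤  stable
  step 10. node 2  ⊔preds=⊤  new=⊤  old=6  +wl: 1
  step 11. node 1  ⊔preds=⊤  new=⊤  stable

Least fixpoint reached:
  node 0: ⊤
  node 1: ⊤
  node 2: ⊤
  node 3: ⊤

no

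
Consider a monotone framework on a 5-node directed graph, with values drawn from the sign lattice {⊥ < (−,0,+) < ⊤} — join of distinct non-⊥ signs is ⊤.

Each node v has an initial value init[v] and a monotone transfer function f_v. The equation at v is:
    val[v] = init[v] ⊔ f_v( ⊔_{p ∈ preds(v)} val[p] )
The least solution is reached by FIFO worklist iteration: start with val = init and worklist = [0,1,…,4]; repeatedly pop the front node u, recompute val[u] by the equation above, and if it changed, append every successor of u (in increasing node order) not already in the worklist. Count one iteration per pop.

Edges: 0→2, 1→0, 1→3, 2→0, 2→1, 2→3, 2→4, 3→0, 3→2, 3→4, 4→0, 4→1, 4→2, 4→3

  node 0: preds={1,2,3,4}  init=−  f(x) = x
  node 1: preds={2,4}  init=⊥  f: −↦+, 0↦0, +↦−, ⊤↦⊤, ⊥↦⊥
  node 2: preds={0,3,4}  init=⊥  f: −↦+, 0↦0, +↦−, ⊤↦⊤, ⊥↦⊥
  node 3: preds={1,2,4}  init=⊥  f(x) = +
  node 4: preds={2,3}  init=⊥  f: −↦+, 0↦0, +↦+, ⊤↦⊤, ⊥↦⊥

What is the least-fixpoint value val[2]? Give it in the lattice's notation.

⊤

Worklist (16 pops):
  #1 pop 0: in=⊥ → − (no change)
  #2 pop 1: in=⊥ → ⊥ (no change)
  #3 pop 2: in=− → + (was ⊥); enqueue [0,1]
  #4 pop 3: in=+ → + (was ⊥); enqueue [2]
  #5 pop 4: in=+ → + (was ⊥); enqueue [3]
  #6 pop 0: in=+ → ⊤ (was −); enqueue []
  #7 pop 1: in=+ → − (was ⊥); enqueue [0]
  #8 pop 2: in=⊤ → ⊤ (was +); enqueue [1,4]
  #9 pop 3: in=⊤ → + (no change)
  #10 pop 0: in=⊤ → ⊤ (no change)
  #11 pop 1: in=⊤ → ⊤ (was −); enqueue [0,3]
  #12 pop 4: in=⊤ → ⊤ (was +); enqueue [1,2]
  #13 pop 0: in=⊤ → ⊤ (no change)
  #14 pop 3: in=⊤ → + (no change)
  #15 pop 1: in=⊤ → ⊤ (no change)
  #16 pop 2: in=⊤ → ⊤ (no change)

Fixpoint:
  val[0] = ⊤
  val[1] = ⊤
  val[2] = ⊤
  val[3] = +
  val[4] = ⊤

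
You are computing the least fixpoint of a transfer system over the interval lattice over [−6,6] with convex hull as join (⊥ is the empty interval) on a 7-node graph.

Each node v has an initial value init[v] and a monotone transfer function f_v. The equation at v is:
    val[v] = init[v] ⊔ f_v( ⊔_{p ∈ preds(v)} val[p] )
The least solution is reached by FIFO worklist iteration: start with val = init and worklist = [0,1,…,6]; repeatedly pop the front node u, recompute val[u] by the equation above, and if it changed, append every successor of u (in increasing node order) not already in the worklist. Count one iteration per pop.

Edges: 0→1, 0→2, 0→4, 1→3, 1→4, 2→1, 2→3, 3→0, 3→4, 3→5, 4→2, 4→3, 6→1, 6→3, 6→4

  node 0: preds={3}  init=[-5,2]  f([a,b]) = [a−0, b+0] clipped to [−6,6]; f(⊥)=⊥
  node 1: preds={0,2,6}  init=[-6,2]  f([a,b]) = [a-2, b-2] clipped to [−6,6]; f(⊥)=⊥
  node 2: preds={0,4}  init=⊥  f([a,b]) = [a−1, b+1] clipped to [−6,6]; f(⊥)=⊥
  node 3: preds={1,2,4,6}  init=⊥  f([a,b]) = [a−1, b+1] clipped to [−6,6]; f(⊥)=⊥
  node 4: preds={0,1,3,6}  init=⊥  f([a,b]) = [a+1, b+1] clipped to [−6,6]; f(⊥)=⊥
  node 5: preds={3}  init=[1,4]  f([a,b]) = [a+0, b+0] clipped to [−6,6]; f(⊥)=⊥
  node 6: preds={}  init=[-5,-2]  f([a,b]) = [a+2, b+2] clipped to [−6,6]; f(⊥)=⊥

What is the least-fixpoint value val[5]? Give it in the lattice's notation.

Trace (19 dequeues):
  [1] u=0 | in ⊥ | out [-5,2] | ==
  [2] u=1 | in [-5,2] | out [-6,2] | ==
  [3] u=2 | in [-5,2] | out [-6,3] | prev ⊥ | push {1}
  [4] u=3 | in [-6,3] | out [-6,4] | prev ⊥ | push {0}
  [5] u=4 | in [-6,4] | out [-5,5] | prev ⊥ | push {2,3}
  [6] u=5 | in [-6,4] | out [-6,4] | prev [1,4] | push {}
  [7] u=6 | in ⊥ | out [-5,-2] | ==
  [8] u=1 | in [-6,3] | out [-6,2] | ==
  [9] u=0 | in [-6,4] | out [-6,4] | prev [-5,2] | push {1,4}
  [10] u=2 | in [-6,5] | out [-6,6] | prev [-6,3] | push {}
  [11] u=3 | in [-6,6] | out [-6,6] | prev [-6,4] | push {0,5}
  [12] u=1 | in [-6,6] | out [-6,4] | prev [-6,2] | push {3}
  [13] u=4 | in [-6,6] | out [-5,6] | prev [-5,5] | push {2}
  [14] u=0 | in [-6,6] | out [-6,6] | prev [-6,4] | push {1,4}
  [15] u=5 | in [-6,6] | out [-6,6] | prev [-6,4] | push {}
  [16] u=3 | in [-6,6] | out [-6,6] | ==
  [17] u=2 | in [-6,6] | out [-6,6] | ==
  [18] u=1 | in [-6,6] | out [-6,4] | ==
  [19] u=4 | in [-6,6] | out [-5,6] | ==

Converged values:
  [0] [-6,6]
  [1] [-6,4]
  [2] [-6,6]
  [3] [-6,6]
  [4] [-5,6]
  [5] [-6,6]
  [6] [-5,-2]

[-6,6]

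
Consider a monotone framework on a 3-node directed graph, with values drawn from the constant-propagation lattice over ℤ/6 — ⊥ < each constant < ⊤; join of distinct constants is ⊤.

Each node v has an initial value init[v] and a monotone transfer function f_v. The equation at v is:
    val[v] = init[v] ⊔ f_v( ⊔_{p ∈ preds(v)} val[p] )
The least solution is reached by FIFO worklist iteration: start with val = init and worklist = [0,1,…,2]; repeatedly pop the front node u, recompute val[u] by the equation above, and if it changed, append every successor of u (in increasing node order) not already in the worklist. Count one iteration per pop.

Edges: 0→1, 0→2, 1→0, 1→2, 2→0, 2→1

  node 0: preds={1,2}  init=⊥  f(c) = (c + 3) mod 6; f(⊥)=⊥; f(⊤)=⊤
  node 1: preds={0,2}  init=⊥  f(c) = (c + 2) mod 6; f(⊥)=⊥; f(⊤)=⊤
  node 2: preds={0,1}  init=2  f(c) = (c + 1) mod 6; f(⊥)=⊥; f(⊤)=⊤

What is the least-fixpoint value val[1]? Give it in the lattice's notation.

⊤

Worklist (6 pops):
  #1 pop 0: in=2 → 5 (was ⊥); enqueue []
  #2 pop 1: in=⊤ → ⊤ (was ⊥); enqueue [0]
  #3 pop 2: in=⊤ → ⊤ (was 2); enqueue [1]
  #4 pop 0: in=⊤ → ⊤ (was 5); enqueue [2]
  #5 pop 1: in=⊤ → ⊤ (no change)
  #6 pop 2: in=⊤ → ⊤ (no change)

Fixpoint:
  val[0] = ⊤
  val[1] = ⊤
  val[2] = ⊤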